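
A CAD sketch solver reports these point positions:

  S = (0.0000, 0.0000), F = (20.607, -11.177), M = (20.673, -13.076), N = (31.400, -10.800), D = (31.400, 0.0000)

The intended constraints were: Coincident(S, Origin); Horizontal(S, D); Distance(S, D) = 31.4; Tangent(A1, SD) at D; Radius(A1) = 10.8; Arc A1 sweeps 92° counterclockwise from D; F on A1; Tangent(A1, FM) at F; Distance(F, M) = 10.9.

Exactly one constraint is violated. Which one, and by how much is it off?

Distance(F, M) = 10.9 — off by 9.00.

S = (0.00, 0.00) ✓; S.y = 0.00, D.y = 0.00 ✓; |SD| = 31.40 ✓; ∠(ND, DS) = 90.00° ✓; |ND| = 10.80 ✓; bearing(N→F) − bearing(N→D) = 92.00° ✓; |NF| = 10.80 ✓; ∠(NF, FM) = 90.01° ✓; |FM| = 1.900 ✗.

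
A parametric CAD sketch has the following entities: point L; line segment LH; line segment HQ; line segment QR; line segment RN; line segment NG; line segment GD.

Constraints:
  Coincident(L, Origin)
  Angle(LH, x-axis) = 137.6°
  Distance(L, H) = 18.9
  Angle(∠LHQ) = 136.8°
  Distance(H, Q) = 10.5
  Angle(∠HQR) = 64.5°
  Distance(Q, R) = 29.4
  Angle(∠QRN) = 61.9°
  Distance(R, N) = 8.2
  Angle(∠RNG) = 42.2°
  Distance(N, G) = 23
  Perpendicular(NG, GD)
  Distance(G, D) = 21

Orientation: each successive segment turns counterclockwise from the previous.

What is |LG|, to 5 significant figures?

31.493

L is at the origin; LH runs at 137.6° with length 18.9, so H = (-13.957, 12.744). ∠LHQ = 136.8° gives HQ at -179.20° from the x-axis; with |HQ| = 10.5, Q = (-24.456, 12.598). ∠HQR = 64.5° gives QR at -63.700° from the x-axis; with |QR| = 29.4, R = (-11.429, -13.759). ∠QRN = 61.9° gives RN at 54.400° from the x-axis; with |RN| = 8.2, N = (-6.6561, -7.0916). ∠RNG = 42.2° gives NG at -167.80° from the x-axis; with |NG| = 23.0, G = (-29.137, -11.952). Then |LG| = |G − L| = 31.493.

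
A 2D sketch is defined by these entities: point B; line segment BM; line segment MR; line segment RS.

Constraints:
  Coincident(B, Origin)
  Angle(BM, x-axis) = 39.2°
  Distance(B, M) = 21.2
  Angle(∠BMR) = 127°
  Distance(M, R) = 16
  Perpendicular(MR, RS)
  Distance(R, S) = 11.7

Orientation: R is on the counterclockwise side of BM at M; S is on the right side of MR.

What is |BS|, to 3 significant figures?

40.6

B is at the origin; BM runs at 39.2° with length 21.2, so M = 21.2·(cos 39.2°, sin 39.2°) = (16.4, 13.4). ∠BMR = 127.0°, so MR runs at 39.2° + (180° − 127.0°) = 92.2° from the x-axis; with |MR| = 16.0, R = M + 16.0·(cos 92.2°, sin 92.2°) = (15.8, 29.4). MR ⟂ RS; with |RS| = 11.7 on the right of MR, S = R + 11.7·(0.999, 0.0384) = (27.5, 29.8). Then |BS| = |S − B| = 40.6.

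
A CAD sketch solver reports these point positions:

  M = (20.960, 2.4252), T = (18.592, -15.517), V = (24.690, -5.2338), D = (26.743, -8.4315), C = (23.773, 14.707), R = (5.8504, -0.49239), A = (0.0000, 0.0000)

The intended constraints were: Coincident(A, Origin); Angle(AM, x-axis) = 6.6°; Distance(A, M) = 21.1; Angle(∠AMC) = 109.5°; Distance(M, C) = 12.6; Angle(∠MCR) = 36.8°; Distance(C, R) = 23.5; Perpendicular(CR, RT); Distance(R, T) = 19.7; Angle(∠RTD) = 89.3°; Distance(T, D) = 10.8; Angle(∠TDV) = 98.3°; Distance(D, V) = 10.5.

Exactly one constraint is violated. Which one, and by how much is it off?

Distance(D, V) = 10.5 — off by 6.70.

A = (0.00, 0.00) ✓; AM at 6.600° ✓; |AM| = 21.10 ✓; ∠AMC = 109.5° ✓; |MC| = 12.60 ✓; ∠MCR = 36.80° ✓; |CR| = 23.50 ✓; ∠(CR, RT) = 90.00° ✓; |RT| = 19.70 ✓; ∠RTD = 89.30° ✓; |TD| = 10.80 ✓; ∠TDV = 98.30° ✓; |DV| = 3.800 ✗.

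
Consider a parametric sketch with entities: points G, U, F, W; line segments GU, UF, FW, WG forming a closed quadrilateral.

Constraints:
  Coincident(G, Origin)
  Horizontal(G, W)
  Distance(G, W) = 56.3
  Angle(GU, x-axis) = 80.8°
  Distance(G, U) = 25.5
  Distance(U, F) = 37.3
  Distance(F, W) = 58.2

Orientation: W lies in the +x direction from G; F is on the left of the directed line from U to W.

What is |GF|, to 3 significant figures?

60.0

G is at the origin; GW is horizontal with |GW| = 56.3 and W in +x, so W = (56.3, 0). GU runs at 80.8° with |GU| = 25.5, so U = (4.08, 25.2). F is determined by |UF| = 37.3 and |FW| = 58.2 together: it lies at the intersection of circle(U, 37.3) and circle(W, 58.2). With |UW| = 58.0, the foot of the radical line on UW is 11.8 from U and the perpendicular offset is √(37.3² − 11.8²) = 35.4. Taking the left-of-UW solution: F = (30.0, 51.9).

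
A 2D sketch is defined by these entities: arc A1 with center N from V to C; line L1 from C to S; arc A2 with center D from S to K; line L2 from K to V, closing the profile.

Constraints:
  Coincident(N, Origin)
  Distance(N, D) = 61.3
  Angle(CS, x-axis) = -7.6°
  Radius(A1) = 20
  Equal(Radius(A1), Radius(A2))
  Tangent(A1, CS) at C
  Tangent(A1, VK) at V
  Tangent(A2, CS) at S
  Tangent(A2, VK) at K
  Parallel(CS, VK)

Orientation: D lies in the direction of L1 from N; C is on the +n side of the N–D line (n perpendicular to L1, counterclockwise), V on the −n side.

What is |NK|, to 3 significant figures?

64.5

The slot axis is L1's direction at -7.6°, so u = (cos -7.6°, sin -7.6°) = (0.991, -0.132) and n = (−sin -7.6°, cos -7.6°) = (0.132, 0.991). N is at the origin and D lies 61.3 along u from N, so D = 61.3·u = (60.8, -8.11). Tangency of A1 to both parallel lines with radius 20.0 puts C and V at N ± 20.0·n: C = (2.65, 19.8), V = (-2.65, -19.8). Equal radii place S and K the same way about D: S = D + 20.0·n = (63.4, 11.7), K = D − 20.0·n = (58.1, -27.9). Then |NK| = |K − N| = 64.5.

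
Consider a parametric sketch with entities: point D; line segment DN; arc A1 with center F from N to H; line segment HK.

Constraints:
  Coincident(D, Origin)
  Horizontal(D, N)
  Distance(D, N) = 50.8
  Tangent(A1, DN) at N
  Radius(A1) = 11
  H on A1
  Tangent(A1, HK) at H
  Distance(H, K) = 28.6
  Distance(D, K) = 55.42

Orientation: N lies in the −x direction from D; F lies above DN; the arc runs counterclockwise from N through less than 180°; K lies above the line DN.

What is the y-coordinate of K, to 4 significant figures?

39.31

D is at the origin; D and N share the same y with |DN| = 50.8 and N on the −x side, so N = (-50.80, 0.000). The tangent condition forces FN to be normal to DN, so F = N + (0, 11) = (-50.80, 11.00). Since FH ⟂ HK (tangency), |FK| = √(11.0² + 28.6²) = 30.64 regardless of where H sits on A1. So K lies on both circle(D, 55.42) and circle(F, 30.64); the above-DN intersection is K = (-39.07, 39.31). H is the foot of the tangent from K: H = (-39.80, 10.72).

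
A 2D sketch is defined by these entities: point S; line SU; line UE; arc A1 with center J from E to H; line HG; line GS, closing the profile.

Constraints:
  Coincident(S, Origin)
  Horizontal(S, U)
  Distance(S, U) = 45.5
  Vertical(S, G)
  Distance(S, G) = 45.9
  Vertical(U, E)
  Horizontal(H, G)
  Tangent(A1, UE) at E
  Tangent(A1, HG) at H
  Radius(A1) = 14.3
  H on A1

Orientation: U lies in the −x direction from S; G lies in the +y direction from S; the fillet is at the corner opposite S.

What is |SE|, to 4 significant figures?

55.40

S is at the origin; S and U share the same y with |SU| = 45.5 and U on the −x side, so U = (-45.50, 0.000). S and G share the same x with |SG| = 45.9 and G on the +y side, so G = (0.000, 45.90). The virtual corner opposite S is at (-45.50, 45.90). Since A1 is tangent to UE there, JE ⟂ UE and A1 meets HG tangentially, so JH is at right angles to HG, with radius 14.3, so the center J sits 14.3 in from both sides at J = (-31.20, 31.60). That places the tangent points at E = (-45.50, 31.60) on UE and H = (-31.20, 45.90) on HG. Then |SE| = |E − S| = 55.40.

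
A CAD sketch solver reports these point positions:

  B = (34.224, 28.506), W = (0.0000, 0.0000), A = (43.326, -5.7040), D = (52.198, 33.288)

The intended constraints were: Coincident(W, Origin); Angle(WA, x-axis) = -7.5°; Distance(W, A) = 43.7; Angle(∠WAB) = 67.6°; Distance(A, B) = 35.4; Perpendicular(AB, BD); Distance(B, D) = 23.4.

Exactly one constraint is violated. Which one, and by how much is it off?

Distance(B, D) = 23.4 — off by 4.80.

W = (0.00, 0.00) ✓; WA at -7.500° ✓; |WA| = 43.70 ✓; ∠WAB = 67.60° ✓; |AB| = 35.40 ✓; ∠(AB, BD) = 90.00° ✓; |BD| = 18.60 ✗.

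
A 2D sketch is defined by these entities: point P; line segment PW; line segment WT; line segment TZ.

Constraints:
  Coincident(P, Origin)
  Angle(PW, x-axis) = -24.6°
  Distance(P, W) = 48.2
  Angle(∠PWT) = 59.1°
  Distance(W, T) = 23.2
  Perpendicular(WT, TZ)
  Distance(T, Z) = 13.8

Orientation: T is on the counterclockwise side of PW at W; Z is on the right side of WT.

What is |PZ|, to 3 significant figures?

55.2

P is at the origin; PW runs at -24.6° with length 48.2, so W = 48.2·(cos -24.6°, sin -24.6°) = (43.8, -20.1). ∠PWT = 59.1°, so WT runs at -24.6° + (180° − 59.1°) = 96.3° from the x-axis; with |WT| = 23.2, T = W + 23.2·(cos 96.3°, sin 96.3°) = (41.3, 3.00). WT is perpendicular to TZ; with |TZ| = 13.8 on the right of WT, Z = T + 13.8·(0.994, 0.110) = (55.0, 4.51). Then |PZ| = |Z − P| = 55.2.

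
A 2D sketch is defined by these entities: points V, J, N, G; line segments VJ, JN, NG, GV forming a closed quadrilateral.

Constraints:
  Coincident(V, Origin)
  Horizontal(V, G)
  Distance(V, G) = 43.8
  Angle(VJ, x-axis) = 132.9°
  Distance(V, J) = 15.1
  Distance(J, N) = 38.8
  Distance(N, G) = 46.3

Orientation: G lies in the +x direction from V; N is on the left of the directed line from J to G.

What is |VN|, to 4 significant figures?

41.96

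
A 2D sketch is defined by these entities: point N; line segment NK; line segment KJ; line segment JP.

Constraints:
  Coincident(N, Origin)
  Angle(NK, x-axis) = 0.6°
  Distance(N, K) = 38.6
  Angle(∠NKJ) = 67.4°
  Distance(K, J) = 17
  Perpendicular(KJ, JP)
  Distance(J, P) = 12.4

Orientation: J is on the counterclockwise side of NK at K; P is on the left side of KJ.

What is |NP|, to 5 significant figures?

23.337

∠NKJ = 67.4°, so KJ runs at 0.6° + (180° − 67.4°) = 113.20° from the x-axis; with |KJ| = 17.0, J = K + 17.0·(cos 113.20°, sin 113.20°) = (31.901, 16.030). KJ is perpendicular to JP; with |JP| = 12.4 on the left of KJ, P = J + 12.4·(-0.91914, -0.39394) = (20.504, 11.145). Then |NP| = |P − N| = 23.337.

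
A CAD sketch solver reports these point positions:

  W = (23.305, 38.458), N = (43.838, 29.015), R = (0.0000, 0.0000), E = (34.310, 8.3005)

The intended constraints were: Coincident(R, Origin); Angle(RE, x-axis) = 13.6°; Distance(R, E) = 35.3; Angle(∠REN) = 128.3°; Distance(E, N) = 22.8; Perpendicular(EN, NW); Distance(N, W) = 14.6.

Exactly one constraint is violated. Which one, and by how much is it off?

Distance(N, W) = 14.6 — off by 8.00.

R = (0.00, 0.00) ✓; RE at 13.60° ✓; |RE| = 35.30 ✓; ∠REN = 128.3° ✓; |EN| = 22.80 ✓; ∠(EN, NW) = 90.00° ✓; |NW| = 22.60 ✗.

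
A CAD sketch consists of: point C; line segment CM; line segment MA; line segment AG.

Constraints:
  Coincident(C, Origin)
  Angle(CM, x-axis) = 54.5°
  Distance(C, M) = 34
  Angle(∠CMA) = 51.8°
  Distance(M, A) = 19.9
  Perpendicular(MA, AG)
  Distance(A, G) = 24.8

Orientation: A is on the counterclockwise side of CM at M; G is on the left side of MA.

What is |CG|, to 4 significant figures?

2.225

∠CMA = 51.8°, so MA runs at 54.5° + (180° − 51.8°) = 182.7° from the x-axis; with |MA| = 19.9, A = M + 19.9·(cos 182.7°, sin 182.7°) = (-0.1340, 26.74). MA is perpendicular to AG; with |AG| = 24.8 on the left of MA, G = A + 24.8·(0.04711, -0.9989) = (1.034, 1.970). Then |CG| = |G − C| = 2.225.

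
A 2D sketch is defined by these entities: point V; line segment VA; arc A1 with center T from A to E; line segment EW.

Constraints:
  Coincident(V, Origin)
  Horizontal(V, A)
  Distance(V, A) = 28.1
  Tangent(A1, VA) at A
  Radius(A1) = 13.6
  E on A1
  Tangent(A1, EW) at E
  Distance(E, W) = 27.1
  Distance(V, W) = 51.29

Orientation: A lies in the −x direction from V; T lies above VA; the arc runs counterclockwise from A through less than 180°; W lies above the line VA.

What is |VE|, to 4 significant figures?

24.67

Checks: |TE| = 13.60 ✓; ∠(TE, EW) = 90.00° ✓; |EW| = 27.10 ✓; |VW| = 51.29 ✓.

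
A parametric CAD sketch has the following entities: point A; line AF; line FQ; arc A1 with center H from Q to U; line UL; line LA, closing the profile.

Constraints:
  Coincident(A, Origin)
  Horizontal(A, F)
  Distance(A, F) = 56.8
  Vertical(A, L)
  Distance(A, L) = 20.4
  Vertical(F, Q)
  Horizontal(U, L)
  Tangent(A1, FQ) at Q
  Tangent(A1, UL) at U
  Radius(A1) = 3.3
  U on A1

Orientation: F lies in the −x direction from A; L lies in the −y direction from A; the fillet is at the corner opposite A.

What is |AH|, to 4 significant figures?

56.17

A is at the origin; A and F share the same y with |AF| = 56.8 and F on the −x side, so F = (-56.80, 0.000). A and L share the same x with |AL| = 20.4 and L on the −y side, so L = (0.000, -20.40). The virtual corner opposite A is at (-56.80, -20.40). A1 meets FQ tangentially, so HQ is at right angles to FQ and tangency of A1 to UL means the radius HU is perpendicular to UL, with radius 3.3, so the center H sits 3.3 in from both sides at H = (-53.50, -17.10). Then |AH| = |H − A| = 56.17.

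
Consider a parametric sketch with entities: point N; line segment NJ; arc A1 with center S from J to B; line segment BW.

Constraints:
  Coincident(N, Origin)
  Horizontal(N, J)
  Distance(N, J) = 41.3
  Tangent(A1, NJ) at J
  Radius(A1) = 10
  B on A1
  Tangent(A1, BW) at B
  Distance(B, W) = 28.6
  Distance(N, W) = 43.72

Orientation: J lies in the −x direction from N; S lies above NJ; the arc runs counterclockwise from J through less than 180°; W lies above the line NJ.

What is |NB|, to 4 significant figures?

32.49

Checks: |SB| = 10.00 ✓; ∠(SB, BW) = 90.00° ✓; |BW| = 28.60 ✓; |NW| = 43.72 ✓.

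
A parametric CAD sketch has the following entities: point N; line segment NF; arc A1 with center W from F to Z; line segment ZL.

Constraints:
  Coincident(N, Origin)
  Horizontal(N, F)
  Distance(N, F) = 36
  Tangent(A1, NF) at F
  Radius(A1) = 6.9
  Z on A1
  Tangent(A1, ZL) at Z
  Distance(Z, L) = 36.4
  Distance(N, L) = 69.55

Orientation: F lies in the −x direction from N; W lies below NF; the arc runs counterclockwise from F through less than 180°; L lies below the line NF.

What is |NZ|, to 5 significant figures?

42.133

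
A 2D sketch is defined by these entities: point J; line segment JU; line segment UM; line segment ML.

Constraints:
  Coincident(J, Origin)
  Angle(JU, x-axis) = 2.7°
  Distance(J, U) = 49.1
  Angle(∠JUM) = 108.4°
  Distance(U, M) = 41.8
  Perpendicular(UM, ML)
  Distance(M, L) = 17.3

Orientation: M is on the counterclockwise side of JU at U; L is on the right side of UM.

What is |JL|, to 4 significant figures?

85.82

∠JUM = 108.4°, so UM runs at 2.7° + (180° − 108.4°) = 74.30° from the x-axis; with |UM| = 41.8, M = U + 41.8·(cos 74.30°, sin 74.30°) = (60.36, 42.55). The perpendicularity gives ML at right angles to UM; with |ML| = 17.3 on the right of UM, L = M + 17.3·(0.9627, -0.2706) = (77.01, 37.87). Then |JL| = |L − J| = 85.82.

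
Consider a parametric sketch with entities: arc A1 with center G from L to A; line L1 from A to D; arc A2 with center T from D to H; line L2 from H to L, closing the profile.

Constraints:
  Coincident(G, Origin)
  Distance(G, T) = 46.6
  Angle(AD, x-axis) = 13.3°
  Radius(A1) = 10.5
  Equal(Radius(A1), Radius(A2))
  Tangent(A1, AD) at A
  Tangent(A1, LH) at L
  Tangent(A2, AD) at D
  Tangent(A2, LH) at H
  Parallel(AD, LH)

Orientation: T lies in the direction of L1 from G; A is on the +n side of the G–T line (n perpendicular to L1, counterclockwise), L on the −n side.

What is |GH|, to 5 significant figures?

47.768

Tangency of A1 to both parallel lines with radius 10.5 puts A and L at G ± 10.5·n: A = (-2.4155, 10.218), L = (2.4155, -10.218). Equal radii place D and H the same way about T: D = T + 10.5·n = (42.935, 20.939), H = T − 10.5·n = (47.766, 0.50194). Then |GH| = |H − G| = 47.768.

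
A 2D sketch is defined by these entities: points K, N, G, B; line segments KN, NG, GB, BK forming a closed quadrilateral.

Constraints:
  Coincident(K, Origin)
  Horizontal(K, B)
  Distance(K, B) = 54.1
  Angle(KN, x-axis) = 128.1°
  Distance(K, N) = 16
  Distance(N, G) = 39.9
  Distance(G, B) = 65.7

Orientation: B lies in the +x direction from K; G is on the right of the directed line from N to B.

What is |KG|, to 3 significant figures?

27.7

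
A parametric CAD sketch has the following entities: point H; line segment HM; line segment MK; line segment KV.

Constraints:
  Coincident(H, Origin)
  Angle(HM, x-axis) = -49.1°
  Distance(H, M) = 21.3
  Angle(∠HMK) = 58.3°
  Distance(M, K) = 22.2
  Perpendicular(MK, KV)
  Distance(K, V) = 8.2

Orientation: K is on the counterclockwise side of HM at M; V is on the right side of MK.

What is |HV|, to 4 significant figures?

28.53

H is at the origin; HM runs at -49.1° with length 21.3, so M = 21.3·(cos -49.1°, sin -49.1°) = (13.95, -16.10). ∠HMK = 58.3°, so MK runs at -49.1° + (180° − 58.3°) = 72.60° from the x-axis; with |MK| = 22.2, K = M + 22.2·(cos 72.60°, sin 72.60°) = (20.58, 5.084). MK ⟂ KV; with |KV| = 8.2 on the right of MK, V = K + 8.2·(0.9542, -0.2990) = (28.41, 2.632). Then |HV| = |V − H| = 28.53.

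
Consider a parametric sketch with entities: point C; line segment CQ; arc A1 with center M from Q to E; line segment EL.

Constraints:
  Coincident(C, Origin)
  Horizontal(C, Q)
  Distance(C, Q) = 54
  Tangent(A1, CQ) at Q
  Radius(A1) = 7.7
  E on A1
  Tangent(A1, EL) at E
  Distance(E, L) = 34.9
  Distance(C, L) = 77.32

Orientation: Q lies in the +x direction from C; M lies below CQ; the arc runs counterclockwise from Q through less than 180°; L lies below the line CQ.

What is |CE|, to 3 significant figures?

48.8

C is at the origin; CQ is horizontal with |CQ| = 54.0 and Q on the +x side, so Q = (54.0, 0.00). Since A1 is tangent to CQ there, MQ ⟂ CQ, so M = Q + (0, -7.7) = (54.0, -7.70). Since ME ⟂ EL (tangency), |ML| = √(7.7² + 34.9²) = 35.7 regardless of where E sits on A1. So L lies on both circle(C, 77.32) and circle(M, 35.7); the below-CQ intersection is L = (65.1, -41.7). E is the foot of the tangent from L: E = (47.4, -11.6).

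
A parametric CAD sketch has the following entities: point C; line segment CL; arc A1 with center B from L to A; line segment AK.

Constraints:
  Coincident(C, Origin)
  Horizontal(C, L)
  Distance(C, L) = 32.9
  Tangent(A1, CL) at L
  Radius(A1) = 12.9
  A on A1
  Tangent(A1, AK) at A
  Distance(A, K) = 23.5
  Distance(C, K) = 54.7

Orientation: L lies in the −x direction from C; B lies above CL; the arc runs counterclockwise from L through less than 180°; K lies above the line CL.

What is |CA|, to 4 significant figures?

31.31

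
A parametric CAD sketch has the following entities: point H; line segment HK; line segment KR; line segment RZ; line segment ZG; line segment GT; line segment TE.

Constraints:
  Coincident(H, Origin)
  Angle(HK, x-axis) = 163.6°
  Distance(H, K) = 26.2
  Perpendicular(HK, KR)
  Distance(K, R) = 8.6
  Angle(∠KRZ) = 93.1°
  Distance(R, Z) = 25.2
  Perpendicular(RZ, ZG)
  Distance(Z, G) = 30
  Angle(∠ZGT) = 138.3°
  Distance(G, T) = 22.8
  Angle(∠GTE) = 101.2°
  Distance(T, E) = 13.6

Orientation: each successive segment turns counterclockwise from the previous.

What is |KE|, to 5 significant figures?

31.557

∠ZGT = 138.3° gives GT at 112.20° from the x-axis; with |GT| = 22.8, T = (-2.4082, 40.124). ∠GTE = 101.2° gives TE at -169.00° from the x-axis; with |TE| = 13.6, E = (-15.758, 37.529). Then |KE| = |E − K| = 31.557.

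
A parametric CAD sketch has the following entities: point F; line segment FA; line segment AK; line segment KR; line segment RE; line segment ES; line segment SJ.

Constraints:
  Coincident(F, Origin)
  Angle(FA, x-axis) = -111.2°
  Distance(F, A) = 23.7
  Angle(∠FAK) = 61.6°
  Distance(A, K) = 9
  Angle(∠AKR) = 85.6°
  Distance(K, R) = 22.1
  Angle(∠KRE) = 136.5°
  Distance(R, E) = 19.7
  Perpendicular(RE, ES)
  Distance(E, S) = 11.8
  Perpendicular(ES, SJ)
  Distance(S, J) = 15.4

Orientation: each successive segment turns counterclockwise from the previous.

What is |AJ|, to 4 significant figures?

16.60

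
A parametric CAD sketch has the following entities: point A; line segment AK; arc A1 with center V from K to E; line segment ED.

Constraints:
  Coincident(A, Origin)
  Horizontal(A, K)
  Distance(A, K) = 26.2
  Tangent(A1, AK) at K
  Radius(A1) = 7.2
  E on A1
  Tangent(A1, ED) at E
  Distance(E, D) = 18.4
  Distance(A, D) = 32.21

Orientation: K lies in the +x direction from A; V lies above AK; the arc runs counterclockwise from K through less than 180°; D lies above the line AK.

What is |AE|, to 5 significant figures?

33.780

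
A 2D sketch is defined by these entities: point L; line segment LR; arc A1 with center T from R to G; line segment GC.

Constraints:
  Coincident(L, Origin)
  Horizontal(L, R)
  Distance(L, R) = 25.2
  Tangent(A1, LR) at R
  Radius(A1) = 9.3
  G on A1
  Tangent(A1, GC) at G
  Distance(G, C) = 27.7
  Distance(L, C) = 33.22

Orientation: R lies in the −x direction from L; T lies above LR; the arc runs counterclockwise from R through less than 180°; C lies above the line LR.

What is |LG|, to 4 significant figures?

17.56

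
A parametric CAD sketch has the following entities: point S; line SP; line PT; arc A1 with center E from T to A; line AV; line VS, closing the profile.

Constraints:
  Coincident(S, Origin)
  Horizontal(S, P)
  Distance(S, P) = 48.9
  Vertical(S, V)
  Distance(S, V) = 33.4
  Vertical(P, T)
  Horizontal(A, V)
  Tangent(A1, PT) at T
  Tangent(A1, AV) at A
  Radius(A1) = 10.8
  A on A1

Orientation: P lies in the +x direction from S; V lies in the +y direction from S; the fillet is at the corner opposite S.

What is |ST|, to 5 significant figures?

53.870

S is at the origin; SP is horizontal with |SP| = 48.9 and P on the +x side, so P = (48.900, 0.0000). SV is vertical with |SV| = 33.4 and V on the +y side, so V = (0.0000, 33.400). The virtual corner opposite S is at (48.900, 33.400). Tangency of A1 to PT means the radius ET is perpendicular to PT and tangency of A1 to AV means the radius EA is perpendicular to AV, with radius 10.8, so the center E sits 10.8 in from both sides at E = (38.100, 22.600). That places the tangent points at T = (48.900, 22.600) on PT and A = (38.100, 33.400) on AV. Then |ST| = |T − S| = 53.870.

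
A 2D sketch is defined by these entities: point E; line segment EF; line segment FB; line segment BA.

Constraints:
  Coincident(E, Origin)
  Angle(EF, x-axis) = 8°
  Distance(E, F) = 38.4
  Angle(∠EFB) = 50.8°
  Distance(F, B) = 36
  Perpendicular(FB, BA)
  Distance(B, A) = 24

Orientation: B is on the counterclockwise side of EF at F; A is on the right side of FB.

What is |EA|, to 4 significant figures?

55.02

E is at the origin; EF runs at 8.0° with length 38.4, so F = 38.4·(cos 8.0°, sin 8.0°) = (38.03, 5.344). ∠EFB = 50.8°, so FB runs at 8.0° + (180° − 50.8°) = 137.2° from the x-axis; with |FB| = 36.0, B = F + 36.0·(cos 137.2°, sin 137.2°) = (11.61, 29.80). The perpendicularity gives BA at right angles to FB; with |BA| = 24.0 on the right of FB, A = B + 24.0·(0.6794, 0.7337) = (27.92, 47.41). Then |EA| = |A − E| = 55.02.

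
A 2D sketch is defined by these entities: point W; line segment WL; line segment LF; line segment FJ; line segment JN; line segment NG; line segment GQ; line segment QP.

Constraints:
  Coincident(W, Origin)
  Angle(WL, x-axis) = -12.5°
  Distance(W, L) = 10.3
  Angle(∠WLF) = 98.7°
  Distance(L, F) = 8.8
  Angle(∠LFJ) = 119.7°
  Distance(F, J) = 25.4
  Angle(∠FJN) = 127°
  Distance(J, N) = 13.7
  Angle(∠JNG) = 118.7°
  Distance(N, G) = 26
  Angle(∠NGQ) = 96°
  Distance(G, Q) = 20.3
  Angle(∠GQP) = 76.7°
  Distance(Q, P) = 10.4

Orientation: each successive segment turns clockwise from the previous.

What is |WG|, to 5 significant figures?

28.180

W is at the origin; WL runs at -12.5° with length 10.3, so L = (10.056, -2.2293). ∠WLF = 98.7° gives LF at -93.800° from the x-axis; with |LF| = 8.8, F = (9.4726, -11.010). ∠LFJ = 119.7° gives FJ at -154.10° from the x-axis; with |FJ| = 25.4, J = (-13.376, -22.105). ∠FJN = 127.0° gives JN at 152.90° from the x-axis; with |JN| = 13.7, N = (-25.572, -15.864). ∠JNG = 118.7° gives NG at 91.600° from the x-axis; with |NG| = 26.0, G = (-26.298, 10.126). Then |WG| = |G − W| = 28.180.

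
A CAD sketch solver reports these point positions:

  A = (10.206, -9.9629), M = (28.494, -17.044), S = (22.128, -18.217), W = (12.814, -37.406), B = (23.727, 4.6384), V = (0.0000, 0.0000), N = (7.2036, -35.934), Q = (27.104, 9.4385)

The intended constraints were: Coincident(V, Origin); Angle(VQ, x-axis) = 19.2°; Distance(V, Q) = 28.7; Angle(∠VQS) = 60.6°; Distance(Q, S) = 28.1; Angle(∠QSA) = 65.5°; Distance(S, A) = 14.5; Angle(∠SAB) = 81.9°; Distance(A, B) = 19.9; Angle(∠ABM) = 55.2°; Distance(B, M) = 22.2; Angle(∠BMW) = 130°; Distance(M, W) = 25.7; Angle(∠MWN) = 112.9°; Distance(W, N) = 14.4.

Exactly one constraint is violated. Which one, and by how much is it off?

Distance(W, N) = 14.4 — off by 8.60.

V = (0.00, 0.00) ✓; VQ at 19.20° ✓; |VQ| = 28.70 ✓; ∠VQS = 60.60° ✓; |QS| = 28.10 ✓; ∠QSA = 65.50° ✓; |SA| = 14.50 ✓; ∠SAB = 81.90° ✓; |AB| = 19.90 ✓; ∠ABM = 55.20° ✓; |BM| = 22.20 ✓; ∠BMW = 130.0° ✓; |MW| = 25.70 ✓; ∠MWN = 112.9° ✓; |WN| = 5.800 ✗.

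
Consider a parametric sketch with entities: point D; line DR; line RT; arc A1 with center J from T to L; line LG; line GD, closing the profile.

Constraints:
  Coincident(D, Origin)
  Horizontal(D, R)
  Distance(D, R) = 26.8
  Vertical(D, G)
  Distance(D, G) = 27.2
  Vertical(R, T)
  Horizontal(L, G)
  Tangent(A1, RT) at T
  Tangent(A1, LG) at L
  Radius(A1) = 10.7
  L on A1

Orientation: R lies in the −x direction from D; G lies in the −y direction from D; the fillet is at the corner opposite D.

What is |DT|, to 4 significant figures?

31.47

The virtual corner opposite D is at (-26.80, -27.20). Since A1 is tangent to RT there, JT ⟂ RT and tangency of A1 to LG means the radius JL is perpendicular to LG, with radius 10.7, so the center J sits 10.7 in from both sides at J = (-16.10, -16.50). That places the tangent points at T = (-26.80, -16.50) on RT and L = (-16.10, -27.20) on LG. Then |DT| = |T − D| = 31.47.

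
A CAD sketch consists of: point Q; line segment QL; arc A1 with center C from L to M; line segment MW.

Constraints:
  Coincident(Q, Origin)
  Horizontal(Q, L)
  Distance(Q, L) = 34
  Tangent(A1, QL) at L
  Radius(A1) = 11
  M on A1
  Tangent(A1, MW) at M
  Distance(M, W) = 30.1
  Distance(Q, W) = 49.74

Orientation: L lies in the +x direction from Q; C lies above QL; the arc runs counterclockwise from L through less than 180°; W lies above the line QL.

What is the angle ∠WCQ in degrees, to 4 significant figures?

94.26°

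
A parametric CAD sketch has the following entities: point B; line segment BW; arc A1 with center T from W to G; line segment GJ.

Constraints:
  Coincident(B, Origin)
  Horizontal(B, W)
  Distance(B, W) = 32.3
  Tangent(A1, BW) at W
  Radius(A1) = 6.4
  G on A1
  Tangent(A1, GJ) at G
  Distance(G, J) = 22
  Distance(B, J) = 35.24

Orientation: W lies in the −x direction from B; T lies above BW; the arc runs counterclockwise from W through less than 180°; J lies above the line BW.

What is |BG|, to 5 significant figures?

26.533

Checks: |TG| = 6.400 ✓; ∠(TG, GJ) = 90.00° ✓; |GJ| = 22.00 ✓; |BJ| = 35.24 ✓.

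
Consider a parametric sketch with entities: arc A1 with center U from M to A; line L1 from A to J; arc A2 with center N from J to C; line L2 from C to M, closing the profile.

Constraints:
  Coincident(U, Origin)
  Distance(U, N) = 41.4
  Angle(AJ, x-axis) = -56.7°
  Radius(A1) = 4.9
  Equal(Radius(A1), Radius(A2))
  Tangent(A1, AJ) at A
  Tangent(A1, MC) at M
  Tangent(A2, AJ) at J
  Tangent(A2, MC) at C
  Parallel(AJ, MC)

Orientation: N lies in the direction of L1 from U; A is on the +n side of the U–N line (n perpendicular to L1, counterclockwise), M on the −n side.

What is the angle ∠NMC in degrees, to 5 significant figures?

6.7500°

Tangency of A1 to both parallel lines with radius 4.9 puts A and M at U ± 4.9·n: A = (4.0955, 2.6902), M = (-4.0955, -2.6902). Equal radii place J and C the same way about N: J = N + 4.9·n = (26.825, -31.912), C = N − 4.9·n = (18.634, -37.293). Then cos ∠NMC = MN·MC / (|MN||MC|), giving 6.7500°.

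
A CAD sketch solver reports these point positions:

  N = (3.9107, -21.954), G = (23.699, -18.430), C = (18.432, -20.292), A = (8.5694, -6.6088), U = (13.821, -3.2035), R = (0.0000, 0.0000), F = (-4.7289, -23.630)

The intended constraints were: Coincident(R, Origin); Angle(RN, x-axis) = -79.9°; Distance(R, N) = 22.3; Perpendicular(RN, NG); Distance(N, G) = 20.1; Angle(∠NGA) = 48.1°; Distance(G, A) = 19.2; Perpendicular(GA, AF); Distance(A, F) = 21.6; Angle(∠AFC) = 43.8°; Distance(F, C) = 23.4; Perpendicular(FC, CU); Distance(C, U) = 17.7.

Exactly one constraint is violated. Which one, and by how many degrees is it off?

Perpendicular(FC, CU) — off by 6.90°.

R = (0.00, 0.00) ✓; RN at -79.90° ✓; |RN| = 22.30 ✓; ∠(RN, NG) = 90.00° ✓; |NG| = 20.10 ✓; ∠NGA = 48.10° ✓; |GA| = 19.20 ✓; ∠(GA, AF) = 90.00° ✓; |AF| = 21.60 ✓; ∠AFC = 43.80° ✓; |FC| = 23.40 ✓; ∠(FC, CU) = 96.90° ✗; |CU| = 17.70 ✓.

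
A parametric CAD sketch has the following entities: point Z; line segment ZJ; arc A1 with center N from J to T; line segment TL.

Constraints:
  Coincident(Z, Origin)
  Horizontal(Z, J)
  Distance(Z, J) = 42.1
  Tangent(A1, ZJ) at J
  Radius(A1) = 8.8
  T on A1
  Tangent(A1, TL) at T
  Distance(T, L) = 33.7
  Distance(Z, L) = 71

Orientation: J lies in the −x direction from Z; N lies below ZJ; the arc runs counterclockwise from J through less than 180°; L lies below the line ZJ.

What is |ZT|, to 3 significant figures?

51.0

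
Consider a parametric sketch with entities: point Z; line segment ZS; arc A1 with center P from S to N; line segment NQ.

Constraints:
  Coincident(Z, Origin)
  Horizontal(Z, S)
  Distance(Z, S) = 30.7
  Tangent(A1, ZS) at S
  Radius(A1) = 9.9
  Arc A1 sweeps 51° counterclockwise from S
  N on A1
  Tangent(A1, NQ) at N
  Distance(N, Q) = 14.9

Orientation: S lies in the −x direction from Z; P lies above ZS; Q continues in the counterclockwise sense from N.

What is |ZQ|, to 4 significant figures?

20.45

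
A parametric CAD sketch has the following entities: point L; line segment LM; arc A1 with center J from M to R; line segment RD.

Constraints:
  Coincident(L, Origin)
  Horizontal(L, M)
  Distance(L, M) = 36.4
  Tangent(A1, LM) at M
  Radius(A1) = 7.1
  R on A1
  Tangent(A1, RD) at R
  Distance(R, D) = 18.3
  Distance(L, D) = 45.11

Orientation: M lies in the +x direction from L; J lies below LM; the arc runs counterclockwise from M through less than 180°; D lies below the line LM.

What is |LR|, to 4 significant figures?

31.30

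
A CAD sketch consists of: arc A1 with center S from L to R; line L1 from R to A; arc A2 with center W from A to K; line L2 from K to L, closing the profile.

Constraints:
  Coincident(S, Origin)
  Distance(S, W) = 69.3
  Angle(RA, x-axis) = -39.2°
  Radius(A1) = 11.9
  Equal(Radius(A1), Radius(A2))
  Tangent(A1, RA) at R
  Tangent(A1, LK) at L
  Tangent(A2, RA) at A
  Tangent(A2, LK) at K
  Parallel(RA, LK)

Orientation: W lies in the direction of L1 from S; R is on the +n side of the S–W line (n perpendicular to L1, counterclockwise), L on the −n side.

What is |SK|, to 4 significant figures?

70.31

The slot axis is L1's direction at -39.2°, so u = (cos -39.2°, sin -39.2°) = (0.7749, -0.6320) and n = (−sin -39.2°, cos -39.2°) = (0.6320, 0.7749). S is at the origin and W lies 69.3 along u from S, so W = 69.3·u = (53.70, -43.80). Tangency of A1 to both parallel lines with radius 11.9 puts R and L at S ± 11.9·n: R = (7.521, 9.222), L = (-7.521, -9.222). Equal radii place A and K the same way about W: A = W + 11.9·n = (61.22, -34.58), K = W − 11.9·n = (46.18, -53.02). Then |SK| = |K − S| = 70.31.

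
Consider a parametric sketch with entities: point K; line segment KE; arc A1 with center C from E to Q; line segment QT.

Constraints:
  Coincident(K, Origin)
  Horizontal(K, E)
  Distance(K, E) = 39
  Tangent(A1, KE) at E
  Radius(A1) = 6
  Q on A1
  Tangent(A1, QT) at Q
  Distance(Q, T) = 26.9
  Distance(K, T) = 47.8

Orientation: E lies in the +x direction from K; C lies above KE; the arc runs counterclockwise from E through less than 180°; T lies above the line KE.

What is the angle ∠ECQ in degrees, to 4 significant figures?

112.2°

K is at the origin; KE is horizontal with |KE| = 39.0 and E on the +x side, so E = (39.00, 0.000). Tangency of A1 to KE means the radius CE is perpendicular to KE, so C = E + (0, 6) = (39.00, 6.000). Since CQ ⟂ QT (tangency), |CT| = √(6.0² + 26.9²) = 27.56 regardless of where Q sits on A1. So T lies on both circle(K, 47.8) and circle(C, 27.56); the above-KE intersection is T = (34.41, 33.18). Q is the foot of the tangent from T: Q = (44.56, 8.263).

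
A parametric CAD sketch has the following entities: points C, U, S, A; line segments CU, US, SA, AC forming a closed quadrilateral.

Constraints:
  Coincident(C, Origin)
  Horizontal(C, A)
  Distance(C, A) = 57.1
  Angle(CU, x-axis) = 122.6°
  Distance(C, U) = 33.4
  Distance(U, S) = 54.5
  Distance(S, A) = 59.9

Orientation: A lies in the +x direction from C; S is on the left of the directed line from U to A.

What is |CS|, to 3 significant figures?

61.5

C is at the origin; CA is horizontal with |CA| = 57.1 and A in +x, so A = (57.1, 0). CU runs at 122.6° with |CU| = 33.4, so U = (-18.0, 28.1). S is determined by |US| = 54.5 and |SA| = 59.9 together: it lies at the intersection of circle(U, 54.5) and circle(A, 59.9). With |UA| = 80.2, the foot of the radical line on UA is 36.2 from U and the perpendicular offset is √(54.5² − 36.2²) = 40.7. Taking the left-of-UA solution: S = (30.2, 53.5).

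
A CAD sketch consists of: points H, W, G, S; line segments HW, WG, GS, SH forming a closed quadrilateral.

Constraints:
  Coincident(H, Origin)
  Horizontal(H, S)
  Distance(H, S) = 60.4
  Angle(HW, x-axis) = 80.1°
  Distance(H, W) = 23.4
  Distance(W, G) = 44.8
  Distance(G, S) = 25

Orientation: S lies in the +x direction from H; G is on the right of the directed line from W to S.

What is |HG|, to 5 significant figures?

37.411

Checks: |WG| = 44.80 ✓; |GS| = 25.00 ✓.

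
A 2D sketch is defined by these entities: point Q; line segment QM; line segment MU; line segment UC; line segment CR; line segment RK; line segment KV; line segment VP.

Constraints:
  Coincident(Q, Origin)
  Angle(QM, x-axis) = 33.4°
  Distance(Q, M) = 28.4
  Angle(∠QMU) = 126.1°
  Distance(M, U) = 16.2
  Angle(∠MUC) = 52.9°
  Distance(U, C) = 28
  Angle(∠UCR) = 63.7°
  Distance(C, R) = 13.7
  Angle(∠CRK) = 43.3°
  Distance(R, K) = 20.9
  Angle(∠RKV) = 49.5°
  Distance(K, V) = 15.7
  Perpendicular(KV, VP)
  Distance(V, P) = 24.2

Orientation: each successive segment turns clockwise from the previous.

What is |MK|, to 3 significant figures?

21.5

∠UCR = 63.7° gives CR at 96.1° from the x-axis; with |CR| = 13.7, R = (13.8, 8.58). ∠CRK = 43.3° gives RK at -40.6° from the x-axis; with |RK| = 20.9, K = (29.7, -5.02). Then |MK| = |K − M| = 21.5.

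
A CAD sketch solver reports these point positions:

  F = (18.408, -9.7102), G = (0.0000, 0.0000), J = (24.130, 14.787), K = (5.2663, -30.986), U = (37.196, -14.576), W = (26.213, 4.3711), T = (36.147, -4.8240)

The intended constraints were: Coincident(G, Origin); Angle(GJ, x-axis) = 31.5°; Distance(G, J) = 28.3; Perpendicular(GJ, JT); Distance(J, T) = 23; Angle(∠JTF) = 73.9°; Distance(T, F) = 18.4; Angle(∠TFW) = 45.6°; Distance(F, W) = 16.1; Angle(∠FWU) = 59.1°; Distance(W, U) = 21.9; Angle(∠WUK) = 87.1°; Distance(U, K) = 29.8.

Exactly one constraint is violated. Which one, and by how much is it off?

Distance(U, K) = 29.8 — off by 6.10.

G = (0.00, 0.00) ✓; GJ at 31.50° ✓; |GJ| = 28.30 ✓; ∠(GJ, JT) = 90.00° ✓; |JT| = 23.00 ✓; ∠JTF = 73.90° ✓; |TF| = 18.40 ✓; ∠TFW = 45.60° ✓; |FW| = 16.10 ✓; ∠FWU = 59.10° ✓; |WU| = 21.90 ✓; ∠WUK = 87.10° ✓; |UK| = 35.90 ✗.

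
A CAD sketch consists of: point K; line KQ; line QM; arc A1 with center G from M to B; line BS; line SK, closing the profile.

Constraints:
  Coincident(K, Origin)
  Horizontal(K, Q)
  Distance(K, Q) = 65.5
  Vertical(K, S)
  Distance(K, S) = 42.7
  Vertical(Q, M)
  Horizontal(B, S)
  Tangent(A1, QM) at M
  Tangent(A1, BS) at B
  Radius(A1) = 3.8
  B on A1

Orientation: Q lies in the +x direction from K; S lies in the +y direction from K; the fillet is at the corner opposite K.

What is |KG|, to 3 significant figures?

72.9

K and S share the same x with |KS| = 42.7 and S on the +y side, so S = (0.00, 42.7). The virtual corner opposite K is at (65.5, 42.7). A1 meets QM tangentially, so GM is at right angles to QM and A1 meets BS tangentially, so GB is at right angles to BS, with radius 3.8, so the center G sits 3.8 in from both sides at G = (61.7, 38.9). Then |KG| = |G − K| = 72.9.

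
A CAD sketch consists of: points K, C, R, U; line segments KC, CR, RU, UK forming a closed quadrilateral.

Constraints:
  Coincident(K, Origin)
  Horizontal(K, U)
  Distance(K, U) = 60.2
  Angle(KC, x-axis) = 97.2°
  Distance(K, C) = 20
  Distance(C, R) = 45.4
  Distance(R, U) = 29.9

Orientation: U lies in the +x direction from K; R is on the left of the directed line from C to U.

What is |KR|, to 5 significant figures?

49.079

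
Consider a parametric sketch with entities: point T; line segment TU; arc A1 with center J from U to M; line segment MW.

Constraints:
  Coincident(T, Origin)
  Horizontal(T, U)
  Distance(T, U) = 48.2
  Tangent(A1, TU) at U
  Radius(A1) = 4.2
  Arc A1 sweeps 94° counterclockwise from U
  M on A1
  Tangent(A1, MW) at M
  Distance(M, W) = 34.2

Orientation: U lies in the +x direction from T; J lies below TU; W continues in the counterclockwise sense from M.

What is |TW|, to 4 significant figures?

60.36

T is at the origin; TU is horizontal with |TU| = 48.2 and U on the +x side, so U = (48.20, 0.000). A1 meets TU tangentially, so JU is at right angles to TU, so J = U + (0, -4.2) = (48.20, -4.200). On A1, U sits at bearing 90° from J; a 94° counterclockwise sweep puts M at bearing 184°, so M = J + 4.2·(cos 184°, sin 184°) = (44.01, -4.493). The tangent condition forces JM to be normal to MW, so MW runs along (−sin 184°, cos 184°); with |MW| = 34.2, W = (46.40, -38.61). Then |TW| = |W − T| = 60.36.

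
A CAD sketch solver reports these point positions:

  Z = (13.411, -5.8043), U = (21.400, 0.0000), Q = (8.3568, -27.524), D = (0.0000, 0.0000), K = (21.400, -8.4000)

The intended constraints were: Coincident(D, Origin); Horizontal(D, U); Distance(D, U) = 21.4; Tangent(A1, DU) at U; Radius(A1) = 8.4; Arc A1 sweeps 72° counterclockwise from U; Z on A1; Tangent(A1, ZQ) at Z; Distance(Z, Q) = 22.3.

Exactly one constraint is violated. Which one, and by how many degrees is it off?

Tangent(A1, ZQ) at Z — off by 4.90°.

D = (0.00, 0.00) ✓; D.y = 0.00, U.y = 0.00 ✓; |DU| = 21.40 ✓; ∠(KU, UD) = 90.00° ✓; |KU| = 8.400 ✓; bearing(K→Z) − bearing(K→U) = 72.00° ✓; |KZ| = 8.400 ✓; ∠(KZ, ZQ) = 85.10° ✗; |ZQ| = 22.30 ✓.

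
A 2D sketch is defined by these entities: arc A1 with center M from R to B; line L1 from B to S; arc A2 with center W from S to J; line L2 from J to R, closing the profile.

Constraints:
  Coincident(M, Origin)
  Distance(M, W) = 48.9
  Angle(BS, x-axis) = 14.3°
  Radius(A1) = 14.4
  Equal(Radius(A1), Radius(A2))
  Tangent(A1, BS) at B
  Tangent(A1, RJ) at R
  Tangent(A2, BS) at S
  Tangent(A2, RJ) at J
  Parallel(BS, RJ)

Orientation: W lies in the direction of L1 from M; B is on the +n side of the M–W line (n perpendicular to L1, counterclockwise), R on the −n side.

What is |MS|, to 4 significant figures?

50.98

The slot axis is L1's direction at 14.3°, so u = (cos 14.3°, sin 14.3°) = (0.9690, 0.2470) and n = (−sin 14.3°, cos 14.3°) = (-0.2470, 0.9690). M is at the origin and W lies 48.9 along u from M, so W = 48.9·u = (47.38, 12.08). Tangency of A1 to both parallel lines with radius 14.4 puts B and R at M ± 14.4·n: B = (-3.557, 13.95), R = (3.557, -13.95). Equal radii place S and J the same way about W: S = W + 14.4·n = (43.83, 26.03), J = W − 14.4·n = (50.94, -1.876). Then |MS| = |S − M| = 50.98.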